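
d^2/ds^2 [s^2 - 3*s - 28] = 2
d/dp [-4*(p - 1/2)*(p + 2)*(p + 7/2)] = -12*p^2 - 40*p - 17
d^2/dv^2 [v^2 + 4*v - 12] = 2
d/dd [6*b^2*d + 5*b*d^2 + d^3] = 6*b^2 + 10*b*d + 3*d^2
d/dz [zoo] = 0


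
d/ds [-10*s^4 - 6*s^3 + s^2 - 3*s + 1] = -40*s^3 - 18*s^2 + 2*s - 3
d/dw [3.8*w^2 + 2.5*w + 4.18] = 7.6*w + 2.5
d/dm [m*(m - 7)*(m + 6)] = 3*m^2 - 2*m - 42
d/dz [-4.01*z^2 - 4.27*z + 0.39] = -8.02*z - 4.27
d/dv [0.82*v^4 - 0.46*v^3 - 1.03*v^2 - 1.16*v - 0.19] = 3.28*v^3 - 1.38*v^2 - 2.06*v - 1.16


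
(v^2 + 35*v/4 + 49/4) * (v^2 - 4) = v^4 + 35*v^3/4 + 33*v^2/4 - 35*v - 49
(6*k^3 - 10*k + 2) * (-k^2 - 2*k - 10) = -6*k^5 - 12*k^4 - 50*k^3 + 18*k^2 + 96*k - 20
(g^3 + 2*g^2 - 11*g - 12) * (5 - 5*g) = -5*g^4 - 5*g^3 + 65*g^2 + 5*g - 60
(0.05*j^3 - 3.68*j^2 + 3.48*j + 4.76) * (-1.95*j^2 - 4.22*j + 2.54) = -0.0975*j^5 + 6.965*j^4 + 8.8706*j^3 - 33.3148*j^2 - 11.248*j + 12.0904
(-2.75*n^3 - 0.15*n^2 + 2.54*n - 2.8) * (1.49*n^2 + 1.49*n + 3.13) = -4.0975*n^5 - 4.321*n^4 - 5.0464*n^3 - 0.8569*n^2 + 3.7782*n - 8.764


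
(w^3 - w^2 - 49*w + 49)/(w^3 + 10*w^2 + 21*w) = (w^2 - 8*w + 7)/(w*(w + 3))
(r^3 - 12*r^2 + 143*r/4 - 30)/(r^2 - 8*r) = r - 4 + 15/(4*r)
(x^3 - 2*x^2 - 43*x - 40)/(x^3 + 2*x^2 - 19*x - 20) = (x - 8)/(x - 4)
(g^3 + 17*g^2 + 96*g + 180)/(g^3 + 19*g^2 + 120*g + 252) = (g + 5)/(g + 7)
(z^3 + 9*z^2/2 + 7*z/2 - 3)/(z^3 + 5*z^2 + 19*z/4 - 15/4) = 2*(z + 2)/(2*z + 5)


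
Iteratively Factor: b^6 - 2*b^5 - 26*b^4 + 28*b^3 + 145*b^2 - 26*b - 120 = (b - 5)*(b^5 + 3*b^4 - 11*b^3 - 27*b^2 + 10*b + 24) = (b - 5)*(b - 1)*(b^4 + 4*b^3 - 7*b^2 - 34*b - 24) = (b - 5)*(b - 1)*(b + 4)*(b^3 - 7*b - 6) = (b - 5)*(b - 1)*(b + 1)*(b + 4)*(b^2 - b - 6) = (b - 5)*(b - 3)*(b - 1)*(b + 1)*(b + 4)*(b + 2)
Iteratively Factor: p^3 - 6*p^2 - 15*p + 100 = (p - 5)*(p^2 - p - 20) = (p - 5)^2*(p + 4)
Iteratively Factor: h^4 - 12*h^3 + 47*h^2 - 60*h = (h - 4)*(h^3 - 8*h^2 + 15*h) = (h - 5)*(h - 4)*(h^2 - 3*h) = (h - 5)*(h - 4)*(h - 3)*(h)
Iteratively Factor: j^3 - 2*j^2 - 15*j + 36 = (j + 4)*(j^2 - 6*j + 9) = (j - 3)*(j + 4)*(j - 3)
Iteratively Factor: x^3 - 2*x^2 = (x)*(x^2 - 2*x) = x^2*(x - 2)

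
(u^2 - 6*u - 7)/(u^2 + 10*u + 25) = (u^2 - 6*u - 7)/(u^2 + 10*u + 25)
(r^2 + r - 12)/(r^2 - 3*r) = (r + 4)/r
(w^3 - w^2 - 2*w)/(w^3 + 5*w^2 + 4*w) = (w - 2)/(w + 4)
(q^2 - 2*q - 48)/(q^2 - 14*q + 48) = (q + 6)/(q - 6)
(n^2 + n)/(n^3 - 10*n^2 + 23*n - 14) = n*(n + 1)/(n^3 - 10*n^2 + 23*n - 14)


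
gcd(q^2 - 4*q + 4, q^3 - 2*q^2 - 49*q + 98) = q - 2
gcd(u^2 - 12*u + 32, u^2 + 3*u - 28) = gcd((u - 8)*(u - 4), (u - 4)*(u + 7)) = u - 4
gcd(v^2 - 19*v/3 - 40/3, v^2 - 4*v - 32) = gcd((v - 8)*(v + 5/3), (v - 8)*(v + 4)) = v - 8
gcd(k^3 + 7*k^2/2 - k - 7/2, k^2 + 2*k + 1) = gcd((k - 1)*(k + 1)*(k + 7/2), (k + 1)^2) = k + 1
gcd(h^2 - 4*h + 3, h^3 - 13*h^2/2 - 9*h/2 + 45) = h - 3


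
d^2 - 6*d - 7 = (d - 7)*(d + 1)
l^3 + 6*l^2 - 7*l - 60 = (l - 3)*(l + 4)*(l + 5)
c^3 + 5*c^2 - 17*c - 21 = (c - 3)*(c + 1)*(c + 7)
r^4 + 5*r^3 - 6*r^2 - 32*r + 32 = (r - 2)*(r - 1)*(r + 4)^2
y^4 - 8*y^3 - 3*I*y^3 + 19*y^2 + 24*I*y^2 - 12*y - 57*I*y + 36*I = (y - 4)*(y - 3)*(y - 1)*(y - 3*I)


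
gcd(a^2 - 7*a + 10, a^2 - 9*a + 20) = a - 5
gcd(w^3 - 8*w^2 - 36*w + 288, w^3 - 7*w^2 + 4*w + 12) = w - 6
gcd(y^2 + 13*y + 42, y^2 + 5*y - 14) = y + 7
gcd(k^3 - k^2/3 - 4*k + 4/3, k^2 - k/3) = k - 1/3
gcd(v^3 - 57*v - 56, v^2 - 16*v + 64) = v - 8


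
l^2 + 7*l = l*(l + 7)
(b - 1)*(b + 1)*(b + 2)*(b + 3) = b^4 + 5*b^3 + 5*b^2 - 5*b - 6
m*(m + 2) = m^2 + 2*m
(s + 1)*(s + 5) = s^2 + 6*s + 5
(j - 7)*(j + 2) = j^2 - 5*j - 14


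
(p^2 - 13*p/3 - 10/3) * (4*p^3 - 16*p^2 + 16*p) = 4*p^5 - 100*p^4/3 + 72*p^3 - 16*p^2 - 160*p/3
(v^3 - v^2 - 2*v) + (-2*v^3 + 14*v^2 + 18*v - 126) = -v^3 + 13*v^2 + 16*v - 126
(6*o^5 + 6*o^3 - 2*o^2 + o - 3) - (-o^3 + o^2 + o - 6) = 6*o^5 + 7*o^3 - 3*o^2 + 3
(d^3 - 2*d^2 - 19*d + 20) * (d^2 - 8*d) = d^5 - 10*d^4 - 3*d^3 + 172*d^2 - 160*d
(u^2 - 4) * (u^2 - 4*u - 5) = u^4 - 4*u^3 - 9*u^2 + 16*u + 20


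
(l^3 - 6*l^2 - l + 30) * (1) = l^3 - 6*l^2 - l + 30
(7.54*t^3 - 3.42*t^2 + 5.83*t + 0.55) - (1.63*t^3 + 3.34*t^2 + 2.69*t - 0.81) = 5.91*t^3 - 6.76*t^2 + 3.14*t + 1.36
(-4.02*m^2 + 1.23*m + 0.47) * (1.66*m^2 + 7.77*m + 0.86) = -6.6732*m^4 - 29.1936*m^3 + 6.8801*m^2 + 4.7097*m + 0.4042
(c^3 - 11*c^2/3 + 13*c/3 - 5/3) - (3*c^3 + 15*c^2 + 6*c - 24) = -2*c^3 - 56*c^2/3 - 5*c/3 + 67/3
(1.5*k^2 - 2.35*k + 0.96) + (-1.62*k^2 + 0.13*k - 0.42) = -0.12*k^2 - 2.22*k + 0.54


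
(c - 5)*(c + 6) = c^2 + c - 30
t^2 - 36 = (t - 6)*(t + 6)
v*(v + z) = v^2 + v*z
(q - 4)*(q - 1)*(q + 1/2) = q^3 - 9*q^2/2 + 3*q/2 + 2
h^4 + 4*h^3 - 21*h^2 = h^2*(h - 3)*(h + 7)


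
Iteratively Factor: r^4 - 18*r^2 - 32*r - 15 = (r + 1)*(r^3 - r^2 - 17*r - 15) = (r + 1)^2*(r^2 - 2*r - 15) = (r + 1)^2*(r + 3)*(r - 5)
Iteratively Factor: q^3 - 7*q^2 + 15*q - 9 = (q - 3)*(q^2 - 4*q + 3) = (q - 3)^2*(q - 1)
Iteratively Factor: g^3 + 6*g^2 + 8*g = (g + 2)*(g^2 + 4*g) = (g + 2)*(g + 4)*(g)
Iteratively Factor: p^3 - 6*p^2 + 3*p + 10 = (p - 2)*(p^2 - 4*p - 5) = (p - 2)*(p + 1)*(p - 5)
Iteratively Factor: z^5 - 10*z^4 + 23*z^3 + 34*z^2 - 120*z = (z)*(z^4 - 10*z^3 + 23*z^2 + 34*z - 120) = z*(z - 3)*(z^3 - 7*z^2 + 2*z + 40) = z*(z - 5)*(z - 3)*(z^2 - 2*z - 8) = z*(z - 5)*(z - 4)*(z - 3)*(z + 2)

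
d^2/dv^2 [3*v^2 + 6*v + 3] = 6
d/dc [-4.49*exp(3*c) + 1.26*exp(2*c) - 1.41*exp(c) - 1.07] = (-13.47*exp(2*c) + 2.52*exp(c) - 1.41)*exp(c)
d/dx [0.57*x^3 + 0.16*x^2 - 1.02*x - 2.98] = 1.71*x^2 + 0.32*x - 1.02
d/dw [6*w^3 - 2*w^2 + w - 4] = 18*w^2 - 4*w + 1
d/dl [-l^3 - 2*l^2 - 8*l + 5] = -3*l^2 - 4*l - 8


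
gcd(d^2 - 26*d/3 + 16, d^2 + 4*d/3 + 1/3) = 1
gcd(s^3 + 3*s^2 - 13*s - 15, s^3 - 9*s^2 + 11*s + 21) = s^2 - 2*s - 3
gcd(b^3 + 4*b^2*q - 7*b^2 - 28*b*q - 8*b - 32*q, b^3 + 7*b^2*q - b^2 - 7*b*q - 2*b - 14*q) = b + 1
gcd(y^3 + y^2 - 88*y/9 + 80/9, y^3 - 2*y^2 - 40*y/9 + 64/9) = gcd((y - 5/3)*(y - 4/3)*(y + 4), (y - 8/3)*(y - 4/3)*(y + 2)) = y - 4/3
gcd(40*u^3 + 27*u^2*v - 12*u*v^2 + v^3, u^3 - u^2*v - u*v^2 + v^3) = u + v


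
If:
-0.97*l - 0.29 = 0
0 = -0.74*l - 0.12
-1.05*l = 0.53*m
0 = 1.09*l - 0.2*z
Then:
No Solution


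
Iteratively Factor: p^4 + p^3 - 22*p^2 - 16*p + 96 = (p - 4)*(p^3 + 5*p^2 - 2*p - 24) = (p - 4)*(p - 2)*(p^2 + 7*p + 12) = (p - 4)*(p - 2)*(p + 3)*(p + 4)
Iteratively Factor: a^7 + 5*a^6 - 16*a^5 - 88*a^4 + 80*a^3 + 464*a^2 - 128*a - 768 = (a + 2)*(a^6 + 3*a^5 - 22*a^4 - 44*a^3 + 168*a^2 + 128*a - 384) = (a - 2)*(a + 2)*(a^5 + 5*a^4 - 12*a^3 - 68*a^2 + 32*a + 192) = (a - 2)*(a + 2)*(a + 4)*(a^4 + a^3 - 16*a^2 - 4*a + 48) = (a - 3)*(a - 2)*(a + 2)*(a + 4)*(a^3 + 4*a^2 - 4*a - 16) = (a - 3)*(a - 2)^2*(a + 2)*(a + 4)*(a^2 + 6*a + 8) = (a - 3)*(a - 2)^2*(a + 2)^2*(a + 4)*(a + 4)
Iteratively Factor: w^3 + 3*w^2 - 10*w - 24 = (w + 4)*(w^2 - w - 6) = (w - 3)*(w + 4)*(w + 2)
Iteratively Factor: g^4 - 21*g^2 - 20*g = (g + 1)*(g^3 - g^2 - 20*g) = (g - 5)*(g + 1)*(g^2 + 4*g) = g*(g - 5)*(g + 1)*(g + 4)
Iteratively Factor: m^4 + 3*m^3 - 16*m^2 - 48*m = (m + 3)*(m^3 - 16*m) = m*(m + 3)*(m^2 - 16) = m*(m - 4)*(m + 3)*(m + 4)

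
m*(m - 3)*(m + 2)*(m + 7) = m^4 + 6*m^3 - 13*m^2 - 42*m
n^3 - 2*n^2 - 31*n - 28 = (n - 7)*(n + 1)*(n + 4)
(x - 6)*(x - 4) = x^2 - 10*x + 24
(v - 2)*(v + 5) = v^2 + 3*v - 10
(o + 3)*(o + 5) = o^2 + 8*o + 15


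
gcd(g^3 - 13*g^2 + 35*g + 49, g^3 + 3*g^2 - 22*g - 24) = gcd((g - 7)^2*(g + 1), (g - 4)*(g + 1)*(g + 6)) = g + 1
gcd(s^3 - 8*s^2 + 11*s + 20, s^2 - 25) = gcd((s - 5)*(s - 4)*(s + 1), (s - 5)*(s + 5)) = s - 5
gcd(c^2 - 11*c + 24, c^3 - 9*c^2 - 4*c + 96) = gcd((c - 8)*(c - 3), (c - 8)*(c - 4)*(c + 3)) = c - 8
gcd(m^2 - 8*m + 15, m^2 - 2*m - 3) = m - 3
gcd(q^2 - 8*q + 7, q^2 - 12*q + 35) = q - 7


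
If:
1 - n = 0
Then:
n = 1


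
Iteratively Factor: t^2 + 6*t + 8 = (t + 4)*(t + 2)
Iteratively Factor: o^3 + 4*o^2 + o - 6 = (o + 3)*(o^2 + o - 2) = (o + 2)*(o + 3)*(o - 1)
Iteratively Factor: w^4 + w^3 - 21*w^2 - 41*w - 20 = (w - 5)*(w^3 + 6*w^2 + 9*w + 4) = (w - 5)*(w + 1)*(w^2 + 5*w + 4) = (w - 5)*(w + 1)^2*(w + 4)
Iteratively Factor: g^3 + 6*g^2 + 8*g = (g)*(g^2 + 6*g + 8) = g*(g + 2)*(g + 4)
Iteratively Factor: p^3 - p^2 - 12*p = (p + 3)*(p^2 - 4*p) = p*(p + 3)*(p - 4)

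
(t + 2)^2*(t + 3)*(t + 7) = t^4 + 14*t^3 + 65*t^2 + 124*t + 84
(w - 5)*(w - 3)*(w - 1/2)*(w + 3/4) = w^4 - 31*w^3/4 + 101*w^2/8 + 27*w/4 - 45/8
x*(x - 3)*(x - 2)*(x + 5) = x^4 - 19*x^2 + 30*x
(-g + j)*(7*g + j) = -7*g^2 + 6*g*j + j^2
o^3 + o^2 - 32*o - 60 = (o - 6)*(o + 2)*(o + 5)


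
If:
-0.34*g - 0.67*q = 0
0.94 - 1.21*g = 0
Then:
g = 0.78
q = -0.39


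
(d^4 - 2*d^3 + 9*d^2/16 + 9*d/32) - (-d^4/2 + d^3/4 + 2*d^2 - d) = 3*d^4/2 - 9*d^3/4 - 23*d^2/16 + 41*d/32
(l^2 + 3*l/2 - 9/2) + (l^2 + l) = 2*l^2 + 5*l/2 - 9/2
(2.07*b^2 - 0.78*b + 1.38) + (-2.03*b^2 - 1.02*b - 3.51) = 0.04*b^2 - 1.8*b - 2.13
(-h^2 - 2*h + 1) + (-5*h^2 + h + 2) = -6*h^2 - h + 3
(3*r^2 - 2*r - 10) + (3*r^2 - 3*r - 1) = 6*r^2 - 5*r - 11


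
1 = 1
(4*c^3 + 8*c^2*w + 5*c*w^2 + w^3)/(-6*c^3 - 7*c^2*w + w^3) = (2*c + w)/(-3*c + w)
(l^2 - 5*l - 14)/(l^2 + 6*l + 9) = (l^2 - 5*l - 14)/(l^2 + 6*l + 9)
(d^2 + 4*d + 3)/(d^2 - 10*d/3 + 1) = 3*(d^2 + 4*d + 3)/(3*d^2 - 10*d + 3)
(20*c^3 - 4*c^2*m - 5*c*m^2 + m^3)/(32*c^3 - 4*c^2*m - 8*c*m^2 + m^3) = (5*c - m)/(8*c - m)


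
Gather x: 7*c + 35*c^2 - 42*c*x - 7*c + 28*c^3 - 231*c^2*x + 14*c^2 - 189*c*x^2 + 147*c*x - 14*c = 28*c^3 + 49*c^2 - 189*c*x^2 - 14*c + x*(-231*c^2 + 105*c)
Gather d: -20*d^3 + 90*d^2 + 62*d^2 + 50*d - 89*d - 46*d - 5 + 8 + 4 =-20*d^3 + 152*d^2 - 85*d + 7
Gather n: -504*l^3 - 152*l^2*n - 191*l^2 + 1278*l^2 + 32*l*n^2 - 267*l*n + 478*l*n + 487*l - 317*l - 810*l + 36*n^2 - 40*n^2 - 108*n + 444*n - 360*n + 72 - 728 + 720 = -504*l^3 + 1087*l^2 - 640*l + n^2*(32*l - 4) + n*(-152*l^2 + 211*l - 24) + 64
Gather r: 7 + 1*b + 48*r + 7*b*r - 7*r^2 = b - 7*r^2 + r*(7*b + 48) + 7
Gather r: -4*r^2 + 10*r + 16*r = -4*r^2 + 26*r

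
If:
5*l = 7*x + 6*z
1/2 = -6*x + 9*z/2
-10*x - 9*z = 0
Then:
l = -1/330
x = -1/22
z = 5/99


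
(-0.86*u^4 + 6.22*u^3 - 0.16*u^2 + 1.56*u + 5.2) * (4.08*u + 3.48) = -3.5088*u^5 + 22.3848*u^4 + 20.9928*u^3 + 5.808*u^2 + 26.6448*u + 18.096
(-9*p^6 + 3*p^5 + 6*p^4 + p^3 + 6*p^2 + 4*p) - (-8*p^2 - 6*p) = -9*p^6 + 3*p^5 + 6*p^4 + p^3 + 14*p^2 + 10*p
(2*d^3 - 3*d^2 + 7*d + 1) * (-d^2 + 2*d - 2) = -2*d^5 + 7*d^4 - 17*d^3 + 19*d^2 - 12*d - 2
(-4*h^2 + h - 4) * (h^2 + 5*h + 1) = -4*h^4 - 19*h^3 - 3*h^2 - 19*h - 4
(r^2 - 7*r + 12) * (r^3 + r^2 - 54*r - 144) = r^5 - 6*r^4 - 49*r^3 + 246*r^2 + 360*r - 1728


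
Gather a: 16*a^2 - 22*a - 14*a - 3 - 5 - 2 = 16*a^2 - 36*a - 10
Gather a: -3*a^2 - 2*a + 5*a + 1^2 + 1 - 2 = -3*a^2 + 3*a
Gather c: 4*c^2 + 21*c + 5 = 4*c^2 + 21*c + 5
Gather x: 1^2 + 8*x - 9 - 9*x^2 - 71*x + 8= -9*x^2 - 63*x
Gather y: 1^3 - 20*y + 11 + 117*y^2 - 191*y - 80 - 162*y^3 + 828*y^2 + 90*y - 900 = -162*y^3 + 945*y^2 - 121*y - 968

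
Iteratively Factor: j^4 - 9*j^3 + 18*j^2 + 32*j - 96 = (j - 3)*(j^3 - 6*j^2 + 32) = (j - 3)*(j + 2)*(j^2 - 8*j + 16) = (j - 4)*(j - 3)*(j + 2)*(j - 4)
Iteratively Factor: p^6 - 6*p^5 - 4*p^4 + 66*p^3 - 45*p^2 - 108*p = (p - 3)*(p^5 - 3*p^4 - 13*p^3 + 27*p^2 + 36*p) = (p - 3)*(p + 1)*(p^4 - 4*p^3 - 9*p^2 + 36*p) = (p - 3)^2*(p + 1)*(p^3 - p^2 - 12*p) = (p - 4)*(p - 3)^2*(p + 1)*(p^2 + 3*p) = p*(p - 4)*(p - 3)^2*(p + 1)*(p + 3)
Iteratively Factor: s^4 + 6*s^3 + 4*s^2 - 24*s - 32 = (s - 2)*(s^3 + 8*s^2 + 20*s + 16) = (s - 2)*(s + 4)*(s^2 + 4*s + 4) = (s - 2)*(s + 2)*(s + 4)*(s + 2)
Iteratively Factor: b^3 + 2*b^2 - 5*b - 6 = (b - 2)*(b^2 + 4*b + 3) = (b - 2)*(b + 3)*(b + 1)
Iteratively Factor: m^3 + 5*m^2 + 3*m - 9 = (m - 1)*(m^2 + 6*m + 9) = (m - 1)*(m + 3)*(m + 3)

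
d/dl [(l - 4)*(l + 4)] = 2*l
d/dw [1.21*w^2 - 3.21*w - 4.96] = 2.42*w - 3.21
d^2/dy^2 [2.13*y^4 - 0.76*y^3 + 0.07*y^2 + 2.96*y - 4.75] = 25.56*y^2 - 4.56*y + 0.14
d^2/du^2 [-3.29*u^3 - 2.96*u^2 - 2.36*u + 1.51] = -19.74*u - 5.92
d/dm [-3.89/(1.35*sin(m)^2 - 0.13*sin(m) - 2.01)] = (10.503*sin(m) - 0.5057)*cos(m)/(-1.35*sin(m)^2 + 0.13*sin(m) + 2.01)^2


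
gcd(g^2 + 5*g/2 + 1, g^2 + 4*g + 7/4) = g + 1/2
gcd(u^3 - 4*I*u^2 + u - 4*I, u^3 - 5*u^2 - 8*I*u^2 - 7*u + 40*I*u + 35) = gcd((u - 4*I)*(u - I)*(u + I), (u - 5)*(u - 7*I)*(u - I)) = u - I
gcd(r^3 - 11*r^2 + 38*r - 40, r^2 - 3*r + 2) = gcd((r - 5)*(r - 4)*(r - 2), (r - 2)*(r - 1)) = r - 2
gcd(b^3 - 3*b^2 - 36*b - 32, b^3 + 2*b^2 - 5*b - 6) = b + 1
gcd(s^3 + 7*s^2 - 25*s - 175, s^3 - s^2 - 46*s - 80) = s + 5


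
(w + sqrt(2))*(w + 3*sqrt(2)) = w^2 + 4*sqrt(2)*w + 6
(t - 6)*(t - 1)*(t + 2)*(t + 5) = t^4 - 33*t^2 - 28*t + 60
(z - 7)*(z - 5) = z^2 - 12*z + 35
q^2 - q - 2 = (q - 2)*(q + 1)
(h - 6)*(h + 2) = h^2 - 4*h - 12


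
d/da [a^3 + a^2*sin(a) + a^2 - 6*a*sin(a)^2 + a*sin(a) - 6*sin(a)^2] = a^2*cos(a) + 3*a^2 + 2*a*sin(a) - 6*a*sin(2*a) + a*cos(a) + 2*a - 6*sin(a)^2 + sin(a) - 6*sin(2*a)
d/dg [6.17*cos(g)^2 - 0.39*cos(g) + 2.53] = (0.39 - 12.34*cos(g))*sin(g)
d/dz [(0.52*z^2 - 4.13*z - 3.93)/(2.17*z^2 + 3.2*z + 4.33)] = (10.6261*z^2 + 21.5594*z - 5.3069)/(4.7089*z^4 + 13.888*z^3 + 29.0322*z^2 + 27.712*z + 18.7489)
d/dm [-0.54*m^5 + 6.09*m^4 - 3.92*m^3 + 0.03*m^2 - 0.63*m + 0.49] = -2.7*m^4 + 24.36*m^3 - 11.76*m^2 + 0.06*m - 0.63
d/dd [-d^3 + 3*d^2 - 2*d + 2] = -3*d^2 + 6*d - 2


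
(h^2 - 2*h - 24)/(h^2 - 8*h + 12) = (h + 4)/(h - 2)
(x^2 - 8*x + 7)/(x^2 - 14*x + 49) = (x - 1)/(x - 7)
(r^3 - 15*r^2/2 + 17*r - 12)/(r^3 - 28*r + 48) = (r - 3/2)/(r + 6)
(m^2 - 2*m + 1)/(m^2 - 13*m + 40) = (m^2 - 2*m + 1)/(m^2 - 13*m + 40)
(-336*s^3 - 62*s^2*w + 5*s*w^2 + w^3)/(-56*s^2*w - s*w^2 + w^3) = (6*s + w)/w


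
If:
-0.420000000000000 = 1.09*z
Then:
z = -0.39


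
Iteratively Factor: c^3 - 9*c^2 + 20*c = (c - 4)*(c^2 - 5*c) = (c - 5)*(c - 4)*(c)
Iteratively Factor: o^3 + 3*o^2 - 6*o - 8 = (o + 1)*(o^2 + 2*o - 8) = (o - 2)*(o + 1)*(o + 4)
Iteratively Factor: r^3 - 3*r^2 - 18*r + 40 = (r - 5)*(r^2 + 2*r - 8) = (r - 5)*(r - 2)*(r + 4)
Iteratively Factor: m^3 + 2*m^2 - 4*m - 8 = (m + 2)*(m^2 - 4) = (m - 2)*(m + 2)*(m + 2)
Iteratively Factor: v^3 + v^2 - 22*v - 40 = (v + 2)*(v^2 - v - 20) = (v - 5)*(v + 2)*(v + 4)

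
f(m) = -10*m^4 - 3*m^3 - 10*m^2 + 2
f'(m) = -40*m^3 - 9*m^2 - 20*m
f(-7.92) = -38480.90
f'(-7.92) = 19465.59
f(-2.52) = -416.77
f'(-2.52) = 633.37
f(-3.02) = -838.39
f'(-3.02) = 1080.06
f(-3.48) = -1459.29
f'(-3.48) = 1646.37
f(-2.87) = -687.91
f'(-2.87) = 928.86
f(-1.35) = -42.06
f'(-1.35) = 109.01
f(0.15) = 1.76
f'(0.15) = -3.34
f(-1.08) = -19.49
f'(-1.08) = 61.49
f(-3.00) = -817.00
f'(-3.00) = 1059.00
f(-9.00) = -64231.00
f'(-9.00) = 28611.00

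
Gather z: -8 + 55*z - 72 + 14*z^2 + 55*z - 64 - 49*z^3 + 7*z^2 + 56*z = -49*z^3 + 21*z^2 + 166*z - 144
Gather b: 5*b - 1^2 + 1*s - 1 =5*b + s - 2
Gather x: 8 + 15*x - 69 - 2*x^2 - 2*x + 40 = -2*x^2 + 13*x - 21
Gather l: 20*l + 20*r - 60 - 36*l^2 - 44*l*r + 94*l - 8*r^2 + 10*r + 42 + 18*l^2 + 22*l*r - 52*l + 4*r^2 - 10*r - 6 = -18*l^2 + l*(62 - 22*r) - 4*r^2 + 20*r - 24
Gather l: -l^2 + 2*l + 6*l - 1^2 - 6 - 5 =-l^2 + 8*l - 12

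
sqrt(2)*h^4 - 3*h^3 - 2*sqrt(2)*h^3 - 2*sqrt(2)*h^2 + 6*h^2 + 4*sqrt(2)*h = h*(h - 2)*(h - 2*sqrt(2))*(sqrt(2)*h + 1)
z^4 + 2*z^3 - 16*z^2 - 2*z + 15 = (z - 3)*(z - 1)*(z + 1)*(z + 5)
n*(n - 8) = n^2 - 8*n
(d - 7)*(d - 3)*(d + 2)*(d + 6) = d^4 - 2*d^3 - 47*d^2 + 48*d + 252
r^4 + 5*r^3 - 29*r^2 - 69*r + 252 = (r - 3)^2*(r + 4)*(r + 7)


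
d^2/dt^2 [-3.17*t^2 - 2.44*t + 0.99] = -6.34000000000000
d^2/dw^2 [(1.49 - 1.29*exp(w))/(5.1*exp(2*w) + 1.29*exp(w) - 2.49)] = (-33.5529*exp(4*w) + 163.50651*exp(3*w) - 68.88213*exp(2*w) + 74.02194*exp(w) - 3.2121)*exp(w)/(132.651*exp(6*w) + 100.6587*exp(5*w) - 168.83397*exp(4*w) - 96.143571*exp(3*w) + 82.430703*exp(2*w) + 23.994387*exp(w) - 15.438249)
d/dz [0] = 0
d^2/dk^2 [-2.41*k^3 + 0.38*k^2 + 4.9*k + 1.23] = 0.76 - 14.46*k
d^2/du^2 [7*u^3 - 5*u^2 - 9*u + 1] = 42*u - 10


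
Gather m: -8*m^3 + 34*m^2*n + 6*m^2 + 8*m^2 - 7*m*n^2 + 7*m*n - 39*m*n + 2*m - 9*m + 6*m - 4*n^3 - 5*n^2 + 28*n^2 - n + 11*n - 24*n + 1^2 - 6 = -8*m^3 + m^2*(34*n + 14) + m*(-7*n^2 - 32*n - 1) - 4*n^3 + 23*n^2 - 14*n - 5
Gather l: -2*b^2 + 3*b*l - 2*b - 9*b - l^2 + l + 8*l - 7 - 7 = -2*b^2 - 11*b - l^2 + l*(3*b + 9) - 14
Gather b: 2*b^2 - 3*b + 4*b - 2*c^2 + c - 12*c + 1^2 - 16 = 2*b^2 + b - 2*c^2 - 11*c - 15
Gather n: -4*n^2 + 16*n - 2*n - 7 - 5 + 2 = -4*n^2 + 14*n - 10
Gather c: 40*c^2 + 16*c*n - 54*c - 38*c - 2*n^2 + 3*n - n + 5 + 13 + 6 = 40*c^2 + c*(16*n - 92) - 2*n^2 + 2*n + 24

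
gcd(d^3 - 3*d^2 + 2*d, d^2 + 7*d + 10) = 1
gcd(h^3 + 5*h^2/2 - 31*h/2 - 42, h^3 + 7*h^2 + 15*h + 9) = h + 3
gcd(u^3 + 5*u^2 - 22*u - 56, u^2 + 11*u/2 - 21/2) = u + 7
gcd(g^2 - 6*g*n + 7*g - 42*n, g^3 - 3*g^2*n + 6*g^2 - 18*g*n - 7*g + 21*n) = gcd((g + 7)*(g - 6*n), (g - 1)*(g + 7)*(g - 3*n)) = g + 7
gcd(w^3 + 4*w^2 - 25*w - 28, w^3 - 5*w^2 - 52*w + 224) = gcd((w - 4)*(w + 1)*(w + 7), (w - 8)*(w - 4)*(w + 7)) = w^2 + 3*w - 28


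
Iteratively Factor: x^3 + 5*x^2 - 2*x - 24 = (x + 4)*(x^2 + x - 6) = (x - 2)*(x + 4)*(x + 3)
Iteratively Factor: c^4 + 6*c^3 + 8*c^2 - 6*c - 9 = (c + 1)*(c^3 + 5*c^2 + 3*c - 9) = (c - 1)*(c + 1)*(c^2 + 6*c + 9) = (c - 1)*(c + 1)*(c + 3)*(c + 3)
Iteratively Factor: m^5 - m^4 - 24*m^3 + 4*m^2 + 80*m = (m - 2)*(m^4 + m^3 - 22*m^2 - 40*m) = (m - 5)*(m - 2)*(m^3 + 6*m^2 + 8*m) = (m - 5)*(m - 2)*(m + 4)*(m^2 + 2*m) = (m - 5)*(m - 2)*(m + 2)*(m + 4)*(m)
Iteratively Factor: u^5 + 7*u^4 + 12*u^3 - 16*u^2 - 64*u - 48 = (u + 3)*(u^4 + 4*u^3 - 16*u - 16) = (u - 2)*(u + 3)*(u^3 + 6*u^2 + 12*u + 8) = (u - 2)*(u + 2)*(u + 3)*(u^2 + 4*u + 4) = (u - 2)*(u + 2)^2*(u + 3)*(u + 2)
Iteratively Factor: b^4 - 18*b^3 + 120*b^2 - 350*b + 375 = (b - 5)*(b^3 - 13*b^2 + 55*b - 75) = (b - 5)^2*(b^2 - 8*b + 15) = (b - 5)^3*(b - 3)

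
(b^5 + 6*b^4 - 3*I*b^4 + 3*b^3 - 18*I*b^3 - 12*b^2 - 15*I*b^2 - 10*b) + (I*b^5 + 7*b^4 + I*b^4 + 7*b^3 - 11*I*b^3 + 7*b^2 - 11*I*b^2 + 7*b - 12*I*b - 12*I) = b^5 + I*b^5 + 13*b^4 - 2*I*b^4 + 10*b^3 - 29*I*b^3 - 5*b^2 - 26*I*b^2 - 3*b - 12*I*b - 12*I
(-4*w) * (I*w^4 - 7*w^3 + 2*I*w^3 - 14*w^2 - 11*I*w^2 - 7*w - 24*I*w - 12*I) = -4*I*w^5 + 28*w^4 - 8*I*w^4 + 56*w^3 + 44*I*w^3 + 28*w^2 + 96*I*w^2 + 48*I*w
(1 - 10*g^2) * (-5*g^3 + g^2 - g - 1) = 50*g^5 - 10*g^4 + 5*g^3 + 11*g^2 - g - 1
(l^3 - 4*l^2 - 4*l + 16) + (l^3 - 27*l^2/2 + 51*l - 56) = 2*l^3 - 35*l^2/2 + 47*l - 40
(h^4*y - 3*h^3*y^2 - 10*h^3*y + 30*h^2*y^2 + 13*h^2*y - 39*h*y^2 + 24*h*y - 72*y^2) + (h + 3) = h^4*y - 3*h^3*y^2 - 10*h^3*y + 30*h^2*y^2 + 13*h^2*y - 39*h*y^2 + 24*h*y + h - 72*y^2 + 3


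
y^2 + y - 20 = (y - 4)*(y + 5)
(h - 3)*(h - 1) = h^2 - 4*h + 3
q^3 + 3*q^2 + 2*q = q*(q + 1)*(q + 2)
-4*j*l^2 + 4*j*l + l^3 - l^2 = l*(-4*j + l)*(l - 1)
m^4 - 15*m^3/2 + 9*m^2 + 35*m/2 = m*(m - 5)*(m - 7/2)*(m + 1)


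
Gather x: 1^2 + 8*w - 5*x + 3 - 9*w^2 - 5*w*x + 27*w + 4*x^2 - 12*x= -9*w^2 + 35*w + 4*x^2 + x*(-5*w - 17) + 4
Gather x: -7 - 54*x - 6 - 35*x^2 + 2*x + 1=-35*x^2 - 52*x - 12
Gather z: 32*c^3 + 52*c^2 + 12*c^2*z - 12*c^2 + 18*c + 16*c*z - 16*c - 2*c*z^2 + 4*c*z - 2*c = 32*c^3 + 40*c^2 - 2*c*z^2 + z*(12*c^2 + 20*c)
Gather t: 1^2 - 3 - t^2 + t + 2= -t^2 + t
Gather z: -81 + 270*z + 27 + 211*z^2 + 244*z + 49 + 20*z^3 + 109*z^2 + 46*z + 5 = 20*z^3 + 320*z^2 + 560*z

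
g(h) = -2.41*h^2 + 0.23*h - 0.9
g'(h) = 0.23 - 4.82*h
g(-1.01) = -3.59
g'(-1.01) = 5.10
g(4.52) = -49.10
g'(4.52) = -21.56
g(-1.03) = -3.69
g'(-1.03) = 5.19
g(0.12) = -0.91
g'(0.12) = -0.35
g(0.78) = -2.19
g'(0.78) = -3.53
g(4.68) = -52.61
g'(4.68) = -22.33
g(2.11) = -11.14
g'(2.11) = -9.94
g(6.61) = -104.68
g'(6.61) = -31.63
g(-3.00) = -23.28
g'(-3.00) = 14.69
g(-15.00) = -546.60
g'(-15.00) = 72.53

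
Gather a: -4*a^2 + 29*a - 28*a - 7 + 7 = -4*a^2 + a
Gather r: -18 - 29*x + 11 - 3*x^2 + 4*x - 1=-3*x^2 - 25*x - 8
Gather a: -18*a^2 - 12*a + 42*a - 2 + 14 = -18*a^2 + 30*a + 12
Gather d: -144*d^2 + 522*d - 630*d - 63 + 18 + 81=-144*d^2 - 108*d + 36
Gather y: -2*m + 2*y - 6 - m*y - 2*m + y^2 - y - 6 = -4*m + y^2 + y*(1 - m) - 12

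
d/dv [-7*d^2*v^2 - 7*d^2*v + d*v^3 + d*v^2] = d*(-14*d*v - 7*d + 3*v^2 + 2*v)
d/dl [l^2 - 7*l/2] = 2*l - 7/2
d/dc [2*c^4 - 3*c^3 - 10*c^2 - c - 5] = 8*c^3 - 9*c^2 - 20*c - 1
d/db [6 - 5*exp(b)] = -5*exp(b)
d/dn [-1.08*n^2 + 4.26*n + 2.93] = 4.26 - 2.16*n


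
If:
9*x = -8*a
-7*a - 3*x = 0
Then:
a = 0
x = 0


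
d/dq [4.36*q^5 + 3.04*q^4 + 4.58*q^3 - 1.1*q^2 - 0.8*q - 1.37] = 21.8*q^4 + 12.16*q^3 + 13.74*q^2 - 2.2*q - 0.8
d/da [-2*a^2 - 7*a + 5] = -4*a - 7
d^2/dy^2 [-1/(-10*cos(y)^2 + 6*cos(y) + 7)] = 2*(200*sin(y)^4 - 258*sin(y)^2 + 183*cos(y)/2 - 45*cos(3*y)/2 - 48)/(10*sin(y)^2 + 6*cos(y) - 3)^3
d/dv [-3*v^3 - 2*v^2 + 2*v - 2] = -9*v^2 - 4*v + 2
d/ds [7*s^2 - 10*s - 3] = 14*s - 10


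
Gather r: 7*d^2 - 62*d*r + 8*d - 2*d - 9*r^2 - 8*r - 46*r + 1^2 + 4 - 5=7*d^2 + 6*d - 9*r^2 + r*(-62*d - 54)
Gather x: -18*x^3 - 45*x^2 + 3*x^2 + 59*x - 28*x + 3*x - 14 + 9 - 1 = -18*x^3 - 42*x^2 + 34*x - 6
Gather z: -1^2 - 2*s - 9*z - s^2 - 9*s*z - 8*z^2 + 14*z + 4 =-s^2 - 2*s - 8*z^2 + z*(5 - 9*s) + 3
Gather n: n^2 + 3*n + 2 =n^2 + 3*n + 2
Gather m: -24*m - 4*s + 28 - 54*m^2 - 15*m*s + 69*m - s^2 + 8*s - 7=-54*m^2 + m*(45 - 15*s) - s^2 + 4*s + 21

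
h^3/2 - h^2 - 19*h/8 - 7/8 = (h/2 + 1/2)*(h - 7/2)*(h + 1/2)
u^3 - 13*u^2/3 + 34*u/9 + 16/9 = (u - 8/3)*(u - 2)*(u + 1/3)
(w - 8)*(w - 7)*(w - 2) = w^3 - 17*w^2 + 86*w - 112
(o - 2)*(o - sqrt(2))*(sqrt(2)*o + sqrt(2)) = sqrt(2)*o^3 - 2*o^2 - sqrt(2)*o^2 - 2*sqrt(2)*o + 2*o + 4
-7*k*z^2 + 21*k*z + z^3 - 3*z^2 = z*(-7*k + z)*(z - 3)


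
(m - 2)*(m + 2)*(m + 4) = m^3 + 4*m^2 - 4*m - 16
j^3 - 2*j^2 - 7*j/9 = j*(j - 7/3)*(j + 1/3)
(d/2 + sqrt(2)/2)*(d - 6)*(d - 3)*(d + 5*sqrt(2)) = d^4/2 - 9*d^3/2 + 3*sqrt(2)*d^3 - 27*sqrt(2)*d^2 + 14*d^2 - 45*d + 54*sqrt(2)*d + 90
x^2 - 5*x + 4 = (x - 4)*(x - 1)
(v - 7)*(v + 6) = v^2 - v - 42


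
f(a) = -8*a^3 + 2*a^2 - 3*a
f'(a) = -24*a^2 + 4*a - 3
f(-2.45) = 137.00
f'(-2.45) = -156.86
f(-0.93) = 10.95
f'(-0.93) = -27.48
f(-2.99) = 240.70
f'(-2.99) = -229.52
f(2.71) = -152.66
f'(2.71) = -168.42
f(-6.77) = 2594.29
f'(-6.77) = -1130.07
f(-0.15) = 0.52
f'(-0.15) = -4.14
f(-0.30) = 1.30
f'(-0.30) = -6.36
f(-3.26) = 308.20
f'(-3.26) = -271.10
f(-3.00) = 243.00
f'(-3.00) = -231.00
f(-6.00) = 1818.00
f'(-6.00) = -891.00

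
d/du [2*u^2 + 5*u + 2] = 4*u + 5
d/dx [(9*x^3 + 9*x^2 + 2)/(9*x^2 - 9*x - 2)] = 9*(9*x^4 - 18*x^3 - 15*x^2 - 8*x + 2)/(81*x^4 - 162*x^3 + 45*x^2 + 36*x + 4)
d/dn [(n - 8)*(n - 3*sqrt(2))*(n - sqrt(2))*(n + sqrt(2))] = 4*n^3 - 24*n^2 - 9*sqrt(2)*n^2 - 4*n + 48*sqrt(2)*n + 6*sqrt(2) + 16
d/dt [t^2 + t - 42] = 2*t + 1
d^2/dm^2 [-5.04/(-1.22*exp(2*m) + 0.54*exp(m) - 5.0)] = ((2.7216 - 24.5952*exp(m))*(1.22*exp(2*m) - 0.54*exp(m) + 5.0) + 5.04*(2.44*exp(m) - 0.54)*(4.88*exp(m) - 1.08)*exp(m))*exp(m)/(1.22*exp(2*m) - 0.54*exp(m) + 5.0)^3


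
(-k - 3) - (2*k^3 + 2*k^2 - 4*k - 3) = -2*k^3 - 2*k^2 + 3*k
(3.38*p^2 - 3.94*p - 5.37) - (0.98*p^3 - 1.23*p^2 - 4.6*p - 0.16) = -0.98*p^3 + 4.61*p^2 + 0.66*p - 5.21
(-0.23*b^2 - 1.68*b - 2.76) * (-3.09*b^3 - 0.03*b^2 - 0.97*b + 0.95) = 0.7107*b^5 + 5.1981*b^4 + 8.8019*b^3 + 1.4939*b^2 + 1.0812*b - 2.622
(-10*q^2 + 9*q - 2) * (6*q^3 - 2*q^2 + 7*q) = -60*q^5 + 74*q^4 - 100*q^3 + 67*q^2 - 14*q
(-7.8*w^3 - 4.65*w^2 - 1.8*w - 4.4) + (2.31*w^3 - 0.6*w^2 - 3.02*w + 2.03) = -5.49*w^3 - 5.25*w^2 - 4.82*w - 2.37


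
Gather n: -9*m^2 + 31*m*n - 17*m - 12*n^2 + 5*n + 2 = -9*m^2 - 17*m - 12*n^2 + n*(31*m + 5) + 2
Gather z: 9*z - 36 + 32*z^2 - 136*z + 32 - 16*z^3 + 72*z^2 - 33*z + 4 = -16*z^3 + 104*z^2 - 160*z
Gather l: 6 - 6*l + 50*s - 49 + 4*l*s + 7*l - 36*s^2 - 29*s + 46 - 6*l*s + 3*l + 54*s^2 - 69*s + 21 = l*(4 - 2*s) + 18*s^2 - 48*s + 24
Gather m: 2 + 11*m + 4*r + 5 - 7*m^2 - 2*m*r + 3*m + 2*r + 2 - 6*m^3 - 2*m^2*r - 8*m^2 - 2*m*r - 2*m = -6*m^3 + m^2*(-2*r - 15) + m*(12 - 4*r) + 6*r + 9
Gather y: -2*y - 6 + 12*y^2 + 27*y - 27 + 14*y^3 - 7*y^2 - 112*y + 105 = 14*y^3 + 5*y^2 - 87*y + 72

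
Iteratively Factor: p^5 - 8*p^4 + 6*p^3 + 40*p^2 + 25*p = (p - 5)*(p^4 - 3*p^3 - 9*p^2 - 5*p) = p*(p - 5)*(p^3 - 3*p^2 - 9*p - 5) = p*(p - 5)*(p + 1)*(p^2 - 4*p - 5) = p*(p - 5)*(p + 1)^2*(p - 5)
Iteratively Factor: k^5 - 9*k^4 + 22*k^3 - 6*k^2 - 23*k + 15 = (k - 1)*(k^4 - 8*k^3 + 14*k^2 + 8*k - 15) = (k - 1)*(k + 1)*(k^3 - 9*k^2 + 23*k - 15) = (k - 1)^2*(k + 1)*(k^2 - 8*k + 15) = (k - 3)*(k - 1)^2*(k + 1)*(k - 5)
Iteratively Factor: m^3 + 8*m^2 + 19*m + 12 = (m + 3)*(m^2 + 5*m + 4) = (m + 1)*(m + 3)*(m + 4)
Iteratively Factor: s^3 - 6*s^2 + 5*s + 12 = (s - 4)*(s^2 - 2*s - 3) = (s - 4)*(s - 3)*(s + 1)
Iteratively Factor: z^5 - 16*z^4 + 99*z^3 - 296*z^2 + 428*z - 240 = (z - 3)*(z^4 - 13*z^3 + 60*z^2 - 116*z + 80) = (z - 3)*(z - 2)*(z^3 - 11*z^2 + 38*z - 40) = (z - 5)*(z - 3)*(z - 2)*(z^2 - 6*z + 8) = (z - 5)*(z - 4)*(z - 3)*(z - 2)*(z - 2)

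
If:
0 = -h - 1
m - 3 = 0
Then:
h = -1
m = 3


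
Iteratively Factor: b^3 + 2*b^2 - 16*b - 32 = (b - 4)*(b^2 + 6*b + 8) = (b - 4)*(b + 4)*(b + 2)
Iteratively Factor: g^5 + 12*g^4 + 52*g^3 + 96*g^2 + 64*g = (g + 2)*(g^4 + 10*g^3 + 32*g^2 + 32*g) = (g + 2)*(g + 4)*(g^3 + 6*g^2 + 8*g) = g*(g + 2)*(g + 4)*(g^2 + 6*g + 8) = g*(g + 2)*(g + 4)^2*(g + 2)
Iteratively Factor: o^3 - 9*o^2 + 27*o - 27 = (o - 3)*(o^2 - 6*o + 9) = (o - 3)^2*(o - 3)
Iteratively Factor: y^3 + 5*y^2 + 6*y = (y)*(y^2 + 5*y + 6) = y*(y + 2)*(y + 3)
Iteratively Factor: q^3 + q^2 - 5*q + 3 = (q - 1)*(q^2 + 2*q - 3) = (q - 1)^2*(q + 3)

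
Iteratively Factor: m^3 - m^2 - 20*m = (m)*(m^2 - m - 20) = m*(m + 4)*(m - 5)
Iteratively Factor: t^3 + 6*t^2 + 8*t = (t + 2)*(t^2 + 4*t) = t*(t + 2)*(t + 4)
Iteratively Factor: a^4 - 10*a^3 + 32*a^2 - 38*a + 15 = (a - 1)*(a^3 - 9*a^2 + 23*a - 15) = (a - 5)*(a - 1)*(a^2 - 4*a + 3) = (a - 5)*(a - 3)*(a - 1)*(a - 1)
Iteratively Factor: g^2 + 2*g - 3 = (g + 3)*(g - 1)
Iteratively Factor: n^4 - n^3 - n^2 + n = (n - 1)*(n^3 - n) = (n - 1)*(n + 1)*(n^2 - n) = n*(n - 1)*(n + 1)*(n - 1)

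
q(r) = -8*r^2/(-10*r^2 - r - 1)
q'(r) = -8*r^2*(20*r + 1)/(-10*r^2 - r - 1)^2 - 16*r/(-10*r^2 - r - 1)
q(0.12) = 0.09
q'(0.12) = 1.27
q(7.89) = 0.79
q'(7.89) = 0.00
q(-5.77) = 0.81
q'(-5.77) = 0.00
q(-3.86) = 0.82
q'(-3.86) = 0.00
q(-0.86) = 0.79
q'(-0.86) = -0.14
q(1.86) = 0.74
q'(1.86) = 0.04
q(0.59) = 0.55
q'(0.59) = 0.48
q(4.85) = 0.78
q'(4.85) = 0.00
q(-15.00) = 0.81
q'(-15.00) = 0.00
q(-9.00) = 0.81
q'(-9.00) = 0.00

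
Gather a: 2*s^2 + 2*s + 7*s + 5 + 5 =2*s^2 + 9*s + 10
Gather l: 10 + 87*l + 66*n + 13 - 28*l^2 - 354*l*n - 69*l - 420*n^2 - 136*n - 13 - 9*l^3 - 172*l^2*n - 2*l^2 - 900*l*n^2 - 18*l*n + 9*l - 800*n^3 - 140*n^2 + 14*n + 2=-9*l^3 + l^2*(-172*n - 30) + l*(-900*n^2 - 372*n + 27) - 800*n^3 - 560*n^2 - 56*n + 12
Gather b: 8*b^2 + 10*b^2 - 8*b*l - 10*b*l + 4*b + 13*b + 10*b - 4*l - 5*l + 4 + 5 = 18*b^2 + b*(27 - 18*l) - 9*l + 9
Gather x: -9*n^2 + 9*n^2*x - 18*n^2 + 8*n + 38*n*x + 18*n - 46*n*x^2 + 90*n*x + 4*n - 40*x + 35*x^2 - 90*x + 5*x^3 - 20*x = -27*n^2 + 30*n + 5*x^3 + x^2*(35 - 46*n) + x*(9*n^2 + 128*n - 150)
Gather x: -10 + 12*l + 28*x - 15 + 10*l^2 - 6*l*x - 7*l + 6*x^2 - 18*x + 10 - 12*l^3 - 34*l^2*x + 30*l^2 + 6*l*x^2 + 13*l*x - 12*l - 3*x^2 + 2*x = -12*l^3 + 40*l^2 - 7*l + x^2*(6*l + 3) + x*(-34*l^2 + 7*l + 12) - 15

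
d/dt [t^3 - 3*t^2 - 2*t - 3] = 3*t^2 - 6*t - 2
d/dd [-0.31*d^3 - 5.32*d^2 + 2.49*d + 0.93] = -0.93*d^2 - 10.64*d + 2.49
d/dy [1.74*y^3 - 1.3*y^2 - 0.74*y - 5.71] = 5.22*y^2 - 2.6*y - 0.74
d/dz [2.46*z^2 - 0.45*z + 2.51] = 4.92*z - 0.45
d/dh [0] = 0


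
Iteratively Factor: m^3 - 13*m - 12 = (m + 1)*(m^2 - m - 12) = (m + 1)*(m + 3)*(m - 4)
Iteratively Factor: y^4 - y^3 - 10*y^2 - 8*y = (y + 1)*(y^3 - 2*y^2 - 8*y) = (y + 1)*(y + 2)*(y^2 - 4*y) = (y - 4)*(y + 1)*(y + 2)*(y)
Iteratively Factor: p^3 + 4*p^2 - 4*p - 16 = (p - 2)*(p^2 + 6*p + 8) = (p - 2)*(p + 4)*(p + 2)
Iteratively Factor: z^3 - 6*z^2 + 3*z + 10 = (z + 1)*(z^2 - 7*z + 10) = (z - 2)*(z + 1)*(z - 5)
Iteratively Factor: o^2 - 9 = (o - 3)*(o + 3)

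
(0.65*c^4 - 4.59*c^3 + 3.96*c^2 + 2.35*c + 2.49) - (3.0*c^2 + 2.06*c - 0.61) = 0.65*c^4 - 4.59*c^3 + 0.96*c^2 + 0.29*c + 3.1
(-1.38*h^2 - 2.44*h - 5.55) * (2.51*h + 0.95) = -3.4638*h^3 - 7.4354*h^2 - 16.2485*h - 5.2725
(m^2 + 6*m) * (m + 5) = m^3 + 11*m^2 + 30*m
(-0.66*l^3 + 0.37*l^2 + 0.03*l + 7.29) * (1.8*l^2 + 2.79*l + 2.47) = -1.188*l^5 - 1.1754*l^4 - 0.5439*l^3 + 14.1196*l^2 + 20.4132*l + 18.0063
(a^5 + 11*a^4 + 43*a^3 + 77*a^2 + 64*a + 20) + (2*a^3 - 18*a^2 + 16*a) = a^5 + 11*a^4 + 45*a^3 + 59*a^2 + 80*a + 20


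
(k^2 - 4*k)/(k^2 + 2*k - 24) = k/(k + 6)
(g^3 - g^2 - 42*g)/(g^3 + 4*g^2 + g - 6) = g*(g^2 - g - 42)/(g^3 + 4*g^2 + g - 6)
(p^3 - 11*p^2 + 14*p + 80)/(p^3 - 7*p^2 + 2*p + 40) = (p - 8)/(p - 4)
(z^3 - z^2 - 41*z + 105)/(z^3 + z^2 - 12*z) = (z^2 + 2*z - 35)/(z*(z + 4))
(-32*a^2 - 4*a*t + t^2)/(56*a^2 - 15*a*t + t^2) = (4*a + t)/(-7*a + t)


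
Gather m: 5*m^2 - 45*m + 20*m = 5*m^2 - 25*m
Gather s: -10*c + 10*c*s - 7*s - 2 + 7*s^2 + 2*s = -10*c + 7*s^2 + s*(10*c - 5) - 2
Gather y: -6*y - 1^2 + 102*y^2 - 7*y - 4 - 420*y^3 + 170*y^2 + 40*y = -420*y^3 + 272*y^2 + 27*y - 5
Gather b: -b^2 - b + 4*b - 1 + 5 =-b^2 + 3*b + 4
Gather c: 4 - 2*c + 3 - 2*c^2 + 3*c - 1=-2*c^2 + c + 6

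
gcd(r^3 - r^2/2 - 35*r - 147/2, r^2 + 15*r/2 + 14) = r + 7/2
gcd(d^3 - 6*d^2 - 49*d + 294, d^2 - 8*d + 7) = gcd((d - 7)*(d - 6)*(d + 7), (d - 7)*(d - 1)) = d - 7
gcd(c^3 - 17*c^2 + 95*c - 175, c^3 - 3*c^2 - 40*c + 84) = c - 7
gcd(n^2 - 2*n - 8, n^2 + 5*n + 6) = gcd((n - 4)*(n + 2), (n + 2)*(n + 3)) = n + 2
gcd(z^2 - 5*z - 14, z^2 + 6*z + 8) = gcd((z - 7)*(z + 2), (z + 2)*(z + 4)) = z + 2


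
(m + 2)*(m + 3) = m^2 + 5*m + 6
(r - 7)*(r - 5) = r^2 - 12*r + 35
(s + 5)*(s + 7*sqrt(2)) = s^2 + 5*s + 7*sqrt(2)*s + 35*sqrt(2)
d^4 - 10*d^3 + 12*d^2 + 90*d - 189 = (d - 7)*(d - 3)^2*(d + 3)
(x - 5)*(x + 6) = x^2 + x - 30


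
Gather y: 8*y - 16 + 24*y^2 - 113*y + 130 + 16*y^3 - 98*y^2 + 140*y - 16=16*y^3 - 74*y^2 + 35*y + 98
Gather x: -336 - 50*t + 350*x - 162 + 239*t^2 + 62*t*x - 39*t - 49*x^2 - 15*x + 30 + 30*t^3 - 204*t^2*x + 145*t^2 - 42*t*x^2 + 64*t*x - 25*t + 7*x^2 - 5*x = 30*t^3 + 384*t^2 - 114*t + x^2*(-42*t - 42) + x*(-204*t^2 + 126*t + 330) - 468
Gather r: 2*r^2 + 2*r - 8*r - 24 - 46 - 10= 2*r^2 - 6*r - 80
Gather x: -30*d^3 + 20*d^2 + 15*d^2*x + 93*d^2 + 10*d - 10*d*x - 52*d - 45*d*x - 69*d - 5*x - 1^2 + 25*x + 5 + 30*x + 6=-30*d^3 + 113*d^2 - 111*d + x*(15*d^2 - 55*d + 50) + 10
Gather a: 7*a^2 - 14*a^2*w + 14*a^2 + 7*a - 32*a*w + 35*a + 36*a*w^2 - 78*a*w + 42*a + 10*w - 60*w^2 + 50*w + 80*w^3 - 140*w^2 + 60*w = a^2*(21 - 14*w) + a*(36*w^2 - 110*w + 84) + 80*w^3 - 200*w^2 + 120*w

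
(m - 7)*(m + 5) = m^2 - 2*m - 35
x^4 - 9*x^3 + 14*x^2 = x^2*(x - 7)*(x - 2)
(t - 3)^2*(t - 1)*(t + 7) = t^4 - 34*t^2 + 96*t - 63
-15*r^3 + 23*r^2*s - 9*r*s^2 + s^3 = (-5*r + s)*(-3*r + s)*(-r + s)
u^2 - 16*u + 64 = (u - 8)^2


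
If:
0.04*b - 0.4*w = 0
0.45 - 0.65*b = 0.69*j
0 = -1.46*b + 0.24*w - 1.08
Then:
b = -0.75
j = 1.36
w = -0.08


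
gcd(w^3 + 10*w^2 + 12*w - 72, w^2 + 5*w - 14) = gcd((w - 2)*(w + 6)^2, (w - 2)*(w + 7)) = w - 2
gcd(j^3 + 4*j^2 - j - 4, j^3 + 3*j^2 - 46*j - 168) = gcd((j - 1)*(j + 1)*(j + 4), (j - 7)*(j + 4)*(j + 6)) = j + 4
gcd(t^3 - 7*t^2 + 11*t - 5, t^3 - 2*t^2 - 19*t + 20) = t^2 - 6*t + 5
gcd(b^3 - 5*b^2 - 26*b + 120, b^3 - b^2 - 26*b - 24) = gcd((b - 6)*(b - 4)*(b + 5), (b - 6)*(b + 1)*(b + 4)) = b - 6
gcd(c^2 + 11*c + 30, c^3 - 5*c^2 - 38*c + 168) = c + 6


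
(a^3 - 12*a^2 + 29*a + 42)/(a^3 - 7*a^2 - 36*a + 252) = (a + 1)/(a + 6)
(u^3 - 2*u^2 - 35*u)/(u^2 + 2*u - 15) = u*(u - 7)/(u - 3)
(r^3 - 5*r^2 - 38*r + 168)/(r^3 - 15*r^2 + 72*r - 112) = (r + 6)/(r - 4)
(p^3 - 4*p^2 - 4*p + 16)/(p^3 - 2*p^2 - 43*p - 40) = (-p^3 + 4*p^2 + 4*p - 16)/(-p^3 + 2*p^2 + 43*p + 40)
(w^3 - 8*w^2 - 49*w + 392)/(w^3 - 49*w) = (w - 8)/w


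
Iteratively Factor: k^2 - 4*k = (k - 4)*(k)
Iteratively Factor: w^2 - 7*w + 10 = (w - 5)*(w - 2)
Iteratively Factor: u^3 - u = (u)*(u^2 - 1) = u*(u - 1)*(u + 1)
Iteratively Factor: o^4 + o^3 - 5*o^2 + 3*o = (o)*(o^3 + o^2 - 5*o + 3) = o*(o - 1)*(o^2 + 2*o - 3) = o*(o - 1)^2*(o + 3)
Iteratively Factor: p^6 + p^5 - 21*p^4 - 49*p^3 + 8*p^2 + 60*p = (p + 2)*(p^5 - p^4 - 19*p^3 - 11*p^2 + 30*p) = p*(p + 2)*(p^4 - p^3 - 19*p^2 - 11*p + 30) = p*(p - 1)*(p + 2)*(p^3 - 19*p - 30) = p*(p - 5)*(p - 1)*(p + 2)*(p^2 + 5*p + 6) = p*(p - 5)*(p - 1)*(p + 2)^2*(p + 3)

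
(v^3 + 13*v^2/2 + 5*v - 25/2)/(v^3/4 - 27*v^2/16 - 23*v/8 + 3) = 8*(2*v^3 + 13*v^2 + 10*v - 25)/(4*v^3 - 27*v^2 - 46*v + 48)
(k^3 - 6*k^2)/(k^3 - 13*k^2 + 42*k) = k/(k - 7)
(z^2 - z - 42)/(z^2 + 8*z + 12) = (z - 7)/(z + 2)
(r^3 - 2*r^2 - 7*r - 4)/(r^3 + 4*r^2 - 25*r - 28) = (r + 1)/(r + 7)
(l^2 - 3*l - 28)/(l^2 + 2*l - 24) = (l^2 - 3*l - 28)/(l^2 + 2*l - 24)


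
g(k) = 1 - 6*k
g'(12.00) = -6.00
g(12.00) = -71.00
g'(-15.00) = -6.00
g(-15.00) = 91.00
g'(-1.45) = -6.00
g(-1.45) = 9.70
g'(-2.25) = -6.00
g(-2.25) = 14.50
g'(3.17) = -6.00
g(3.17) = -18.02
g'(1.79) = -6.00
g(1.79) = -9.74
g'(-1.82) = -6.00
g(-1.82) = 11.92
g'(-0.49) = -6.00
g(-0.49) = 3.94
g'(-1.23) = -6.00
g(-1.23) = 8.38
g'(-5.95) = -6.00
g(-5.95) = 36.70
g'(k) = -6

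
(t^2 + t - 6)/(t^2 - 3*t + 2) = (t + 3)/(t - 1)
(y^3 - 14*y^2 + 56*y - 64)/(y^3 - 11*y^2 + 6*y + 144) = (y^2 - 6*y + 8)/(y^2 - 3*y - 18)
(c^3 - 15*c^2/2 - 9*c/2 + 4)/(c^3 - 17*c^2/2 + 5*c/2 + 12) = (2*c - 1)/(2*c - 3)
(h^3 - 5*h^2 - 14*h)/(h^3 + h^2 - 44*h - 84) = h/(h + 6)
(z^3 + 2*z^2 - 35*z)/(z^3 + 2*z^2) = (z^2 + 2*z - 35)/(z*(z + 2))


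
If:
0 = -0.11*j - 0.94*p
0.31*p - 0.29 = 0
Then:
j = -7.99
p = 0.94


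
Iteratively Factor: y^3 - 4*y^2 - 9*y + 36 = (y - 3)*(y^2 - y - 12) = (y - 3)*(y + 3)*(y - 4)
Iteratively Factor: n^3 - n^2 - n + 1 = (n - 1)*(n^2 - 1) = (n - 1)*(n + 1)*(n - 1)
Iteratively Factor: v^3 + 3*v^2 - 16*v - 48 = (v - 4)*(v^2 + 7*v + 12) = (v - 4)*(v + 3)*(v + 4)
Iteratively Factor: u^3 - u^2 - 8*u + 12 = (u + 3)*(u^2 - 4*u + 4) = (u - 2)*(u + 3)*(u - 2)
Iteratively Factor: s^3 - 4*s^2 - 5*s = (s)*(s^2 - 4*s - 5) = s*(s - 5)*(s + 1)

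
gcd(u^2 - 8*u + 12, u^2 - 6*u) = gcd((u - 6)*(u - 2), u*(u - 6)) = u - 6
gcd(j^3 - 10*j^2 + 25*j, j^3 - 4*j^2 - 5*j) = j^2 - 5*j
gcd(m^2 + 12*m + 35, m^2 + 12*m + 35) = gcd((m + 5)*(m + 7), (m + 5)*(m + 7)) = m^2 + 12*m + 35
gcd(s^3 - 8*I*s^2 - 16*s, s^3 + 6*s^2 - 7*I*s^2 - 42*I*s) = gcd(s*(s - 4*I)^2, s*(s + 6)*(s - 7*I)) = s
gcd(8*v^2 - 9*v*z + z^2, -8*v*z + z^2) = -8*v + z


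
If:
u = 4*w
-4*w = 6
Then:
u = -6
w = -3/2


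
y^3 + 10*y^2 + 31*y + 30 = (y + 2)*(y + 3)*(y + 5)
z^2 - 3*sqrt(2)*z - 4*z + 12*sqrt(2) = (z - 4)*(z - 3*sqrt(2))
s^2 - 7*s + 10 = (s - 5)*(s - 2)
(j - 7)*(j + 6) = j^2 - j - 42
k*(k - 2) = k^2 - 2*k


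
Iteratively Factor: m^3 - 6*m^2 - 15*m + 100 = (m - 5)*(m^2 - m - 20) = (m - 5)*(m + 4)*(m - 5)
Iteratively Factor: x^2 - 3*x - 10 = (x + 2)*(x - 5)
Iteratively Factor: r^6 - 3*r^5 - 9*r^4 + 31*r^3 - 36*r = (r)*(r^5 - 3*r^4 - 9*r^3 + 31*r^2 - 36) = r*(r - 2)*(r^4 - r^3 - 11*r^2 + 9*r + 18) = r*(r - 2)*(r + 1)*(r^3 - 2*r^2 - 9*r + 18) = r*(r - 2)*(r + 1)*(r + 3)*(r^2 - 5*r + 6) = r*(r - 2)^2*(r + 1)*(r + 3)*(r - 3)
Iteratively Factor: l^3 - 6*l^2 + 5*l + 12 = (l + 1)*(l^2 - 7*l + 12) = (l - 3)*(l + 1)*(l - 4)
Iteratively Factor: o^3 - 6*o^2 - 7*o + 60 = (o - 5)*(o^2 - o - 12) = (o - 5)*(o + 3)*(o - 4)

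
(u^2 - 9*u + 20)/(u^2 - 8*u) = (u^2 - 9*u + 20)/(u*(u - 8))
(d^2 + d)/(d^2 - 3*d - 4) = d/(d - 4)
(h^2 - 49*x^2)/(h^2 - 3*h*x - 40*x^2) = (-h^2 + 49*x^2)/(-h^2 + 3*h*x + 40*x^2)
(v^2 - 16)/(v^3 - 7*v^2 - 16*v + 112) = 1/(v - 7)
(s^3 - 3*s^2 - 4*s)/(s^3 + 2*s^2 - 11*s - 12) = s*(s - 4)/(s^2 + s - 12)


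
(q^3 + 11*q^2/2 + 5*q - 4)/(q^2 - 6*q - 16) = (q^2 + 7*q/2 - 2)/(q - 8)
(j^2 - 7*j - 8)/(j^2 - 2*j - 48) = (j + 1)/(j + 6)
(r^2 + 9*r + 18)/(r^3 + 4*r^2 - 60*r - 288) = (r + 3)/(r^2 - 2*r - 48)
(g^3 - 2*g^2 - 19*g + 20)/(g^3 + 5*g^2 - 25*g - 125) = (g^2 + 3*g - 4)/(g^2 + 10*g + 25)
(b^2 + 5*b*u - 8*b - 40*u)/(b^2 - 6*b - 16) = (b + 5*u)/(b + 2)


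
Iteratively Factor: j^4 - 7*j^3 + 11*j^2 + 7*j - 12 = (j - 3)*(j^3 - 4*j^2 - j + 4) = (j - 4)*(j - 3)*(j^2 - 1) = (j - 4)*(j - 3)*(j + 1)*(j - 1)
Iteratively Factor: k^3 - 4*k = (k - 2)*(k^2 + 2*k) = (k - 2)*(k + 2)*(k)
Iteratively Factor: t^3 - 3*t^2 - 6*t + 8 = (t + 2)*(t^2 - 5*t + 4) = (t - 1)*(t + 2)*(t - 4)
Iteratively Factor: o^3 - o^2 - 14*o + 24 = (o - 3)*(o^2 + 2*o - 8) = (o - 3)*(o - 2)*(o + 4)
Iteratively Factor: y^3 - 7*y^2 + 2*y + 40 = (y - 5)*(y^2 - 2*y - 8) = (y - 5)*(y - 4)*(y + 2)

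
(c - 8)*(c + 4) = c^2 - 4*c - 32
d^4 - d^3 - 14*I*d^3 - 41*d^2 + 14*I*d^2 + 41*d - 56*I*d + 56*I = (d - 1)*(d - 8*I)*(d - 7*I)*(d + I)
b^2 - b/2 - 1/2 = (b - 1)*(b + 1/2)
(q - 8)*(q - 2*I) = q^2 - 8*q - 2*I*q + 16*I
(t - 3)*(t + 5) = t^2 + 2*t - 15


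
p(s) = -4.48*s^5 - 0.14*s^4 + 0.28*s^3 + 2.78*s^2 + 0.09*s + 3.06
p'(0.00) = 0.09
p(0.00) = 3.06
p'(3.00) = -1805.19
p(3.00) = -1064.07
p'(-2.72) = -1223.64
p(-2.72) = 677.08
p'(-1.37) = -83.42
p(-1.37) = 28.56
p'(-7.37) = -65858.38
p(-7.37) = 97040.94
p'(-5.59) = -21779.26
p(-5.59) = 24357.09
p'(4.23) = -7175.24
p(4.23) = -6037.53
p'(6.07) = -30469.50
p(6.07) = -36937.98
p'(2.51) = -878.60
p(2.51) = -426.65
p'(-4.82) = -12034.76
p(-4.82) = 11615.32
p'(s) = -22.4*s^4 - 0.56*s^3 + 0.84*s^2 + 5.56*s + 0.09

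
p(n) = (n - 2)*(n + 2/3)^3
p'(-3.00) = -94.37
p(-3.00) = 63.52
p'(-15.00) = -13422.37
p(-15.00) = 50059.96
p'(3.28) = 121.29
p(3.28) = 78.69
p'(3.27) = 120.05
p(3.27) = 77.48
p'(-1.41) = -6.06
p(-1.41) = 1.40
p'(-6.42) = -1026.57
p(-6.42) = 1603.51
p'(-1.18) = -2.65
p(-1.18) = 0.43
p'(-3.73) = -190.06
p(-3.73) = 164.72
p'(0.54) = -4.62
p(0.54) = -2.57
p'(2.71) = 62.79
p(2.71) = 27.34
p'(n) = 3*(n - 2)*(n + 2/3)^2 + (n + 2/3)^3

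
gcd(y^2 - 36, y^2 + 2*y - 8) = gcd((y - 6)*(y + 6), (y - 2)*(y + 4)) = 1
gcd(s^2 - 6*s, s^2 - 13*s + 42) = s - 6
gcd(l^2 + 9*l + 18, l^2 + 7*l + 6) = l + 6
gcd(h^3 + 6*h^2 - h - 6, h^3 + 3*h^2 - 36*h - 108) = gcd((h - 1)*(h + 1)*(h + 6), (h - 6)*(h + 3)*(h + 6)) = h + 6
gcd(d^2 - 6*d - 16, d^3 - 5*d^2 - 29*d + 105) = 1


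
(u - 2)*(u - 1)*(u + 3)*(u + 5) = u^4 + 5*u^3 - 7*u^2 - 29*u + 30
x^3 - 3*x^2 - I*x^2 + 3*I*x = x*(x - 3)*(x - I)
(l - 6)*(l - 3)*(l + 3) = l^3 - 6*l^2 - 9*l + 54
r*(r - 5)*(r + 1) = r^3 - 4*r^2 - 5*r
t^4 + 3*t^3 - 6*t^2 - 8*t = t*(t - 2)*(t + 1)*(t + 4)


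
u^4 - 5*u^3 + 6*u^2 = u^2*(u - 3)*(u - 2)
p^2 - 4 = (p - 2)*(p + 2)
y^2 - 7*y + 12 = (y - 4)*(y - 3)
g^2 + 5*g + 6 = (g + 2)*(g + 3)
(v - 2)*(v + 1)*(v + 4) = v^3 + 3*v^2 - 6*v - 8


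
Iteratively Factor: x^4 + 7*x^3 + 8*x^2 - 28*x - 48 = (x + 2)*(x^3 + 5*x^2 - 2*x - 24) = (x + 2)*(x + 3)*(x^2 + 2*x - 8) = (x + 2)*(x + 3)*(x + 4)*(x - 2)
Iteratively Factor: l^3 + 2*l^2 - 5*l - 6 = (l - 2)*(l^2 + 4*l + 3) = (l - 2)*(l + 3)*(l + 1)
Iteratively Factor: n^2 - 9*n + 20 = (n - 4)*(n - 5)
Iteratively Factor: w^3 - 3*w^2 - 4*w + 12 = (w + 2)*(w^2 - 5*w + 6) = (w - 2)*(w + 2)*(w - 3)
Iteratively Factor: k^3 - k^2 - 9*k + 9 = (k - 3)*(k^2 + 2*k - 3) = (k - 3)*(k - 1)*(k + 3)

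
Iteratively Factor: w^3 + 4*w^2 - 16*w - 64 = (w + 4)*(w^2 - 16) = (w - 4)*(w + 4)*(w + 4)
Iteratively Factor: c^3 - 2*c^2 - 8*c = (c)*(c^2 - 2*c - 8) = c*(c - 4)*(c + 2)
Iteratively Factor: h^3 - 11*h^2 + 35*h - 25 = (h - 1)*(h^2 - 10*h + 25) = (h - 5)*(h - 1)*(h - 5)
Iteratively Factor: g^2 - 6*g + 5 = (g - 1)*(g - 5)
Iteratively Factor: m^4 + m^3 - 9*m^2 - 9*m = (m - 3)*(m^3 + 4*m^2 + 3*m) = (m - 3)*(m + 1)*(m^2 + 3*m) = (m - 3)*(m + 1)*(m + 3)*(m)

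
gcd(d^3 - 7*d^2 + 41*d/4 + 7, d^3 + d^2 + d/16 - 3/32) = d + 1/2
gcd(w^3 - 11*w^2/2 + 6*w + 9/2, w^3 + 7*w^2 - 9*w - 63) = w - 3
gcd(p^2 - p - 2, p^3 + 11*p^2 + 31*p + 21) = p + 1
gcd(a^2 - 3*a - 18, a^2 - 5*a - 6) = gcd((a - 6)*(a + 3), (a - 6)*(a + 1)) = a - 6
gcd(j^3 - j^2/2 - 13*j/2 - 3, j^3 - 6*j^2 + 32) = j + 2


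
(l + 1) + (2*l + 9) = 3*l + 10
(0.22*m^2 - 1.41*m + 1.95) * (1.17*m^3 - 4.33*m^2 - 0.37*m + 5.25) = 0.2574*m^5 - 2.6023*m^4 + 8.3054*m^3 - 6.7668*m^2 - 8.124*m + 10.2375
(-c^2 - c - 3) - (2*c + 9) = -c^2 - 3*c - 12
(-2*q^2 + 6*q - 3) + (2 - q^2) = -3*q^2 + 6*q - 1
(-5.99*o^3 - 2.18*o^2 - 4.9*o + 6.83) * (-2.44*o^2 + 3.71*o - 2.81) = 14.6156*o^5 - 16.9037*o^4 + 20.7001*o^3 - 28.7184*o^2 + 39.1083*o - 19.1923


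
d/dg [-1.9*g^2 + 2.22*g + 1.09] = 2.22 - 3.8*g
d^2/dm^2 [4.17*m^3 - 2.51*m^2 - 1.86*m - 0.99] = 25.02*m - 5.02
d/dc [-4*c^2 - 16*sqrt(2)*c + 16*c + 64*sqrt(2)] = -8*c - 16*sqrt(2) + 16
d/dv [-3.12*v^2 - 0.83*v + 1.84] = -6.24*v - 0.83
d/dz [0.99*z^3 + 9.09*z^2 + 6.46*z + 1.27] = 2.97*z^2 + 18.18*z + 6.46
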